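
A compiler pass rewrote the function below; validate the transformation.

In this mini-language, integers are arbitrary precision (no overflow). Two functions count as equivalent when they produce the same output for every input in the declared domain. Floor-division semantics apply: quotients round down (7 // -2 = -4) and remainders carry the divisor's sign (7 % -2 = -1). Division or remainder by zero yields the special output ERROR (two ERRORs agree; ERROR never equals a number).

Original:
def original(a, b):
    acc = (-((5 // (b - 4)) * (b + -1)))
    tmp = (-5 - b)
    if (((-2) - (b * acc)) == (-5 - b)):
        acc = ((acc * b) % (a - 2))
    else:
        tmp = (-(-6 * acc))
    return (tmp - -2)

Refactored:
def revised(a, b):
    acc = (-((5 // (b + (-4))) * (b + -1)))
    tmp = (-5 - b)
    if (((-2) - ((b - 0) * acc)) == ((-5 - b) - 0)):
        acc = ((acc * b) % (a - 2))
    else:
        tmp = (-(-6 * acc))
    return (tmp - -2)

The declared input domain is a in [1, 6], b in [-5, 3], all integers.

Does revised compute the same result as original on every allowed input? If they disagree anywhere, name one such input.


The two versions differ — the changes include constant usage differs; arithmetic usage differs.
As a probe, take a=2, b=2: original runs acc=3, then tmp=-7, then (((-2) - (b * acc)) == (-5 - b)) is false, then tmp=18, then returns 20; revised runs acc=3, then tmp=-7, then (((-2) - ((b - 0) * acc)) == ((-5 - b) - 0)) is false, then tmp=18, then returns 20; both end at 20.
Checked all 54 inputs in the declared domain: the outputs agree on every one.
verdict: equivalent


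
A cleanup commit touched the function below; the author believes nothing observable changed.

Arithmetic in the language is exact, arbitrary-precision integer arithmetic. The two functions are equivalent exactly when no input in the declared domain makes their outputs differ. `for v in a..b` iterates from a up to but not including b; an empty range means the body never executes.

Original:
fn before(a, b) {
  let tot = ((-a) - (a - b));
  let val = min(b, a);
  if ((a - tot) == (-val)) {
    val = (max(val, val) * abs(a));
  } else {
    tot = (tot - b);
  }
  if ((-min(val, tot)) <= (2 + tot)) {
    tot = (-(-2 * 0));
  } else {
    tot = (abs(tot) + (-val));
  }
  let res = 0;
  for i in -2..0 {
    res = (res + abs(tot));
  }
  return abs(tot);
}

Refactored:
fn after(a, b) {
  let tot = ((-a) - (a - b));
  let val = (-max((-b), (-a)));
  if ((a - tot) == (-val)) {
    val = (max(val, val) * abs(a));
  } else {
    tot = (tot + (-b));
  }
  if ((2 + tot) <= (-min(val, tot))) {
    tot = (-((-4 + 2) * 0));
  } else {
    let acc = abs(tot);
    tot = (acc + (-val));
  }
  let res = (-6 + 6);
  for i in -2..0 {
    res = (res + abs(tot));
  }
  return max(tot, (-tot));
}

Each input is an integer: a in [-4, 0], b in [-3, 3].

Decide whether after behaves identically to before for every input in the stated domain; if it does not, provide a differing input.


Not equivalent: a=-4, b=-3 separates them (0 vs 12).
before: tot=5, then val=-4, then ((a - tot) == (-val)) is false, then tot=8, then ((-min(val, tot)) <= (2 + tot)) is true, then tot=0, then res=0, then (i=-2), then res=0, then (i=-1), then res=0, then returns 0
after: tot=5, then val=-4, then ((a - tot) == (-val)) is false, then tot=8, then ((2 + tot) <= (-min(val, tot))) is false, then acc=8, then tot=12, then res=0, then (i=-2), then res=12, then (i=-1), then res=24, then returns 12
verdict: not equivalent; witness: a=-4, b=-3


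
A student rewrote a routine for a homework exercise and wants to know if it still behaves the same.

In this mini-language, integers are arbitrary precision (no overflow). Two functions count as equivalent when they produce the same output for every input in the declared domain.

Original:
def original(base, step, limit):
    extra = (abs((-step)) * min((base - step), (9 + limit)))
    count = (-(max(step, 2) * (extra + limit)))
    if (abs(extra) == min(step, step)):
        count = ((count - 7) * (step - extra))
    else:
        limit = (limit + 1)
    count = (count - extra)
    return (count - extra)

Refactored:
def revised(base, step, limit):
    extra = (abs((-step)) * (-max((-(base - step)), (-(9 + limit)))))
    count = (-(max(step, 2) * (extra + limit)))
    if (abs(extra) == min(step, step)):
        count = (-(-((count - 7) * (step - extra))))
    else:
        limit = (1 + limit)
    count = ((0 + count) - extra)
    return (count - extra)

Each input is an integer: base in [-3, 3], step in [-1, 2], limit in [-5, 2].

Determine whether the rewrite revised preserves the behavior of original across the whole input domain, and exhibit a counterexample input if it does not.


Behavior is preserved: although min/max/abs usage differs; constant usage differs; arithmetic usage differs, the outputs never diverge.
As a probe, take base=-1, step=-1, limit=1: original runs extra := 0 | count := -2 | (abs(extra) == min(step, step)): false | limit := 2 | count := -2 | result -2; revised runs extra := 0 | count := -2 | (abs(extra) == min(step, step)): false | limit := 2 | count := -2 | result -2; both end at -2.
Sweeping the whole domain (224 inputs) finds no disagreement.
verdict: equivalent


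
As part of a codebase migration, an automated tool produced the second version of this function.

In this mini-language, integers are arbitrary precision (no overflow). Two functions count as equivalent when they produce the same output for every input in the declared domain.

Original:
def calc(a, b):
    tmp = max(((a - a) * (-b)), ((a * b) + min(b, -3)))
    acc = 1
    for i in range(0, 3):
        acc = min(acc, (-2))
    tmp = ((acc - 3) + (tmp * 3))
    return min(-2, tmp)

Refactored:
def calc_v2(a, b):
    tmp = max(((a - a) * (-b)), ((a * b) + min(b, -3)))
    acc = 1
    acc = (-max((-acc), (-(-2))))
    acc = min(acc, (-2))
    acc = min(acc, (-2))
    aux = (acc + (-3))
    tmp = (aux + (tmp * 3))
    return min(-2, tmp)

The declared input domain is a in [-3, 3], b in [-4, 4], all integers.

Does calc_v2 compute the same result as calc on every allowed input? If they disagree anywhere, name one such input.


Equivalent — the differences include loop structure differs; and arithmetic usage differs; and min/max/abs usage differs; and constant usage differs; and local variable names differ; and statement counts differ, yet no declared input distinguishes the two.
As a probe, take a=-2, b=1: calc runs tmp := 0 | acc := 1 | iter i=0: | acc := -2 | iter i=1: | acc := -2 | iter i=2: | acc := -2 | tmp := -5 | result -5; calc_v2 runs tmp := 0 | acc := 1 | acc := -2 | acc := -2 | acc := -2 | aux := -5 | tmp := -5 | result -5; both end at -5.
Across all 63 domain points the two functions coincide.
verdict: equivalent


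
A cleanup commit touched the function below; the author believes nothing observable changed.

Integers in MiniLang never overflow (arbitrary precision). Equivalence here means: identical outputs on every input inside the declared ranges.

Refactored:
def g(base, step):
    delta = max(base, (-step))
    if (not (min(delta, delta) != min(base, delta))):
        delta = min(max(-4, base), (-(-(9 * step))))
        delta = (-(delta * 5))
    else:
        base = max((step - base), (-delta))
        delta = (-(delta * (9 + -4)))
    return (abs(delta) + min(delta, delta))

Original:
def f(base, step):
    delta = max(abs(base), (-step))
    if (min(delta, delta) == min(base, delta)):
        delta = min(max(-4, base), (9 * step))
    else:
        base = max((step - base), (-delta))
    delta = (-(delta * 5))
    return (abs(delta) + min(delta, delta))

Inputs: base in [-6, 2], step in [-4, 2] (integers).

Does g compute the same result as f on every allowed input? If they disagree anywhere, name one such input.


The rewrite breaks on base=-6, step=1, where the results are 0 and 10.
f: delta becomes 6; next (min(delta, delta) == min(base, delta)) evaluates to false; next base becomes 7; next delta becomes -30; next final value 0
g: delta becomes -1; next (not (min(delta, delta) != min(base, delta))) evaluates to false; next base becomes 7; next delta becomes 5; next final value 10
verdict: not equivalent; witness: base=-6, step=1


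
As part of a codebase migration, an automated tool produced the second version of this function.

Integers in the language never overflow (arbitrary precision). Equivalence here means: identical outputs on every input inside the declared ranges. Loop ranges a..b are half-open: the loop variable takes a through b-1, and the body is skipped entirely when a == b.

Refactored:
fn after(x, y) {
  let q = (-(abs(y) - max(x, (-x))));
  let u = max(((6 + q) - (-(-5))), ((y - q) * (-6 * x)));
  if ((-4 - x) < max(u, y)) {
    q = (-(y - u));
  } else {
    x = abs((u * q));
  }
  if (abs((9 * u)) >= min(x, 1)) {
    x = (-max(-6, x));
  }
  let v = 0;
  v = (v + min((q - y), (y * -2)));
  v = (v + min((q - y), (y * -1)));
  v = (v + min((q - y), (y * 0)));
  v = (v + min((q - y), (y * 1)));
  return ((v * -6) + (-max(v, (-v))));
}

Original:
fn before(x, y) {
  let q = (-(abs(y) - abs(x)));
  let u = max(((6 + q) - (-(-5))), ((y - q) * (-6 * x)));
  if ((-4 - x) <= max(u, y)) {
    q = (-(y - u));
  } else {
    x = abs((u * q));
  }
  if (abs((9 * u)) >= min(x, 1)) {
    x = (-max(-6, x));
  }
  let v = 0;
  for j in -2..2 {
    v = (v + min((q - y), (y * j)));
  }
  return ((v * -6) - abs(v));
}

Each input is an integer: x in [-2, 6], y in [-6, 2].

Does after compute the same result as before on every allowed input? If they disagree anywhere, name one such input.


Take x=-2, y=-5.
before: q := -3 | u := -2 | ((-4 - x) <= max(u, y)): true | q := 3 | (abs((9 * u)) >= min(x, 1)): true | x := 2 | v := 0 | iter j=-2: | v := 8 | iter j=-1: | v := 13 | iter j=0: | v := 13 | iter j=1: | v := 8 | result -56
after: q := -3 | u := -2 | ((-4 - x) < max(u, y)): false | x := 6 | (abs((9 * u)) >= min(x, 1)): true | x := -6 | v := 0 | v := 2 | v := 4 | v := 4 | v := -1 | result 5
-56 != 5, so the rewrite changes behavior.
verdict: not equivalent; witness: x=-2, y=-5


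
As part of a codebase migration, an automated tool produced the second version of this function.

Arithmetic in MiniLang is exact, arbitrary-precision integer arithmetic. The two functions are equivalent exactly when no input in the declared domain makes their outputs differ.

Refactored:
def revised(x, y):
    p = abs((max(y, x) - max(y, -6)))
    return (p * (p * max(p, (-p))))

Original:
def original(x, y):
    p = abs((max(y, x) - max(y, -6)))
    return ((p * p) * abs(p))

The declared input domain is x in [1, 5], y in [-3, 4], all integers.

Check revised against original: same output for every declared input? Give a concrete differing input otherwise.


Differences: min/max/abs usage differs — yet all 40 inputs agree.
verdict: equivalent


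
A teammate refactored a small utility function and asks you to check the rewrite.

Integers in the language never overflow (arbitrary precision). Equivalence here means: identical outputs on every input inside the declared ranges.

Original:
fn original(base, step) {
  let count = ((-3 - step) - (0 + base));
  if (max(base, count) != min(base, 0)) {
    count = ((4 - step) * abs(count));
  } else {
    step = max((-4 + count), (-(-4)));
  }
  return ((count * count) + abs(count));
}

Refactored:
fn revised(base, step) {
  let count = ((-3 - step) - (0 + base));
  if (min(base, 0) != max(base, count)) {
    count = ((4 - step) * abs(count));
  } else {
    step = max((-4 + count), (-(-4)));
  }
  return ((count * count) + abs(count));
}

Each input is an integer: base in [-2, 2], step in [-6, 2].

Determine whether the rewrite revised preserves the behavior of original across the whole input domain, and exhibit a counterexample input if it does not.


Comparing the listings, the differences include: same computation, different form.
As a probe, take base=2, step=-6: original runs count := 1 | (max(base, count) != min(base, 0)): true | count := 10 | result 110; revised runs count := 1 | (min(base, 0) != max(base, count)): true | count := 10 | result 110; both end at 110.
Sweeping the whole domain (45 inputs) finds no disagreement.
verdict: equivalent


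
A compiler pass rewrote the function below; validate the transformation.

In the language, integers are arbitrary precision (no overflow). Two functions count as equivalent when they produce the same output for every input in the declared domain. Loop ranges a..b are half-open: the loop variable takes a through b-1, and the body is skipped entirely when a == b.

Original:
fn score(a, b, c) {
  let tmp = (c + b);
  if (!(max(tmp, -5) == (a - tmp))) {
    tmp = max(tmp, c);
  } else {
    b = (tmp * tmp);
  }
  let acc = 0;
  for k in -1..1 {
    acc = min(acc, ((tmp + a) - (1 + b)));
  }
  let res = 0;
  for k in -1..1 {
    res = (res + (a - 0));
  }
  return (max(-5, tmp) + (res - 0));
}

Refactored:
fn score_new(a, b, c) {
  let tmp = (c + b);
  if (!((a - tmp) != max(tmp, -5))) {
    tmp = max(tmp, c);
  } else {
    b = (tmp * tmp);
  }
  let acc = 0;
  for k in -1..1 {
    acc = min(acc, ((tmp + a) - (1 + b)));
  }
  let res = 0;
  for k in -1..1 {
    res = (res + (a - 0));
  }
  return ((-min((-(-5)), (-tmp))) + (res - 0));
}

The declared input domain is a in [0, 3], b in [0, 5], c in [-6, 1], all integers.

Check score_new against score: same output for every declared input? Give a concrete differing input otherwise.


Equivalent. There is a behavioral-looking edit here, yet the outcome never shifts on this domain.
Across all 192 domain points the two functions coincide.
Spot check at a=0, b=1, c=1 — score: tmp becomes 2; next (!(max(tmp, -5) == (a - tmp))) evaluates to true; next tmp becomes 2; next acc becomes 0; next at k=-1:; next acc becomes 0; next at k=0:; next acc becomes 0; next res becomes 0; next at k=-1:; next res becomes 0; next at k=0:; next res becomes 0; next final value 2. score_new: tmp becomes 2; next (!((a - tmp) != max(tmp, -5))) evaluates to false; next b becomes 4; next acc becomes 0; next at k=-1:; next acc becomes -3; next at k=0:; next acc becomes -3; next res becomes 0; next at k=-1:; next res becomes 0; next at k=0:; next res becomes 0; next final value 2. Both give 2.
verdict: equivalent


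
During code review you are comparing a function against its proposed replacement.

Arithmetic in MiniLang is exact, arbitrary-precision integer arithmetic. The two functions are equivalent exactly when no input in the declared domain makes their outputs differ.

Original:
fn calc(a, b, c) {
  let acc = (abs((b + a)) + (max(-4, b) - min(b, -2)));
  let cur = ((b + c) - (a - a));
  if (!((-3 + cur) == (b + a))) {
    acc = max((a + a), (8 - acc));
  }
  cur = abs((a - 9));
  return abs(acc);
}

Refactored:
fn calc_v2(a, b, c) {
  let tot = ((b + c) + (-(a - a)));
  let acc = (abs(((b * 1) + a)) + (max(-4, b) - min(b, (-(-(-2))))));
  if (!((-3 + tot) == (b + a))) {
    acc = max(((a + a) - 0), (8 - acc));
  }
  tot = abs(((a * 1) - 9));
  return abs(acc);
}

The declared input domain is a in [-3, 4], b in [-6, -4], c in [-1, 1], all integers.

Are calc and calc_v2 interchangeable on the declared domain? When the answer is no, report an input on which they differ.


Differences: constant usage differs; local variable names differ; arithmetic usage differs — yet all 72 inputs agree.
verdict: equivalent


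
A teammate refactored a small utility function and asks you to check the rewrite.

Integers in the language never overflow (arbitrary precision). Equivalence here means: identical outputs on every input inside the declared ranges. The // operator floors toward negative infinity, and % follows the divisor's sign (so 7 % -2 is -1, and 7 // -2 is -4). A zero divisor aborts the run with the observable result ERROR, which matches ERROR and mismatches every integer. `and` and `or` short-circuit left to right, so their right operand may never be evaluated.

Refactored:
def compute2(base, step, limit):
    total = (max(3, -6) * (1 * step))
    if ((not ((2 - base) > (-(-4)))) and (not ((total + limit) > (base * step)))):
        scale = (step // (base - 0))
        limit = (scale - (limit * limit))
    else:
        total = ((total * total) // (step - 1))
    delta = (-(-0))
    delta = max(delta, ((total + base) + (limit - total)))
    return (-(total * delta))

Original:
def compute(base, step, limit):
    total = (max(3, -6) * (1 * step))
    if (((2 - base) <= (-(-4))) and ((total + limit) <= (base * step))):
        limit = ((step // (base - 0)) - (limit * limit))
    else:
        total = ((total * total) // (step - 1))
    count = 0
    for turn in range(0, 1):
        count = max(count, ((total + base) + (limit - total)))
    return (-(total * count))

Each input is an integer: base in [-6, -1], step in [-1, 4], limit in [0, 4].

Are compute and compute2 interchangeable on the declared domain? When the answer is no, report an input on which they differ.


Changes here: local variable names differ; boolean connective usage differs; loop structure differs; comparison usage differs; the full 180-point sweep finds no disagreement.
verdict: equivalent


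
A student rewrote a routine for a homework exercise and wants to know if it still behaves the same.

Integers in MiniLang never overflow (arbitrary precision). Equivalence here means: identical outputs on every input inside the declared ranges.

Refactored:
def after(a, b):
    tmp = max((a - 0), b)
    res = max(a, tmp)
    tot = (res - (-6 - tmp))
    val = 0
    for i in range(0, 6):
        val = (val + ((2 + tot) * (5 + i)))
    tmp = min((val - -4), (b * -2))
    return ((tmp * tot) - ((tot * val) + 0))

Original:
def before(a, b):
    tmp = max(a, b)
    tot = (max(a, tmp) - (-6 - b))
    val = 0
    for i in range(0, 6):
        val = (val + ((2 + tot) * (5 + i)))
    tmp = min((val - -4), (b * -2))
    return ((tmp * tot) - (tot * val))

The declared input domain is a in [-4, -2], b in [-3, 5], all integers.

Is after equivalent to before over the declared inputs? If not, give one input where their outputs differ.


Try a=-2, b=-3.
before: tmp=-2, then tot=1, then val=0, then (i=0), then val=15, then (i=1), then val=33, then (i=2), then val=54, then (i=3), then val=78, then (i=4), then val=105, then (i=5), then val=135, then tmp=6, then returns -129
after: tmp=-2, then res=-2, then tot=2, then val=0, then (i=0), then val=20, then (i=1), then val=44, then (i=2), then val=72, then (i=3), then val=104, then (i=4), then val=140, then (i=5), then val=180, then tmp=6, then returns -348
-129 against -348: the behavior changed.
verdict: not equivalent; witness: a=-2, b=-3


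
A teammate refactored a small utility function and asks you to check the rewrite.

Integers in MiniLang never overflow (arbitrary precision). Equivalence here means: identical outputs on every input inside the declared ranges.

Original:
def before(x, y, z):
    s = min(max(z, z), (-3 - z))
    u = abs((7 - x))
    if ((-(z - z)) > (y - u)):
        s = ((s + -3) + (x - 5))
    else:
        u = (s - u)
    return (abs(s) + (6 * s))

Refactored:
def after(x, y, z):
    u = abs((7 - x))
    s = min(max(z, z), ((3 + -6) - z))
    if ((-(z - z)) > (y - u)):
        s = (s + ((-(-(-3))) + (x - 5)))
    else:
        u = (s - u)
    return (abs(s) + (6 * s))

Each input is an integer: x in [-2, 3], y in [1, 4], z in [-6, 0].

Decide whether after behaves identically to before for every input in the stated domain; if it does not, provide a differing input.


The two versions differ — the changes include arithmetic usage differs, constant usage differs.
Tracing x=0, y=4, z=-3: before: s := -3 | u := 7 | ((-(z - z)) > (y - u)): true | s := -11 | result -55 | after: u := 7 | s := -3 | ((-(z - z)) > (y - u)): true | s := -11 | result -55 — matching result -55.
Every one of the 168 inputs gives matching results.
verdict: equivalent


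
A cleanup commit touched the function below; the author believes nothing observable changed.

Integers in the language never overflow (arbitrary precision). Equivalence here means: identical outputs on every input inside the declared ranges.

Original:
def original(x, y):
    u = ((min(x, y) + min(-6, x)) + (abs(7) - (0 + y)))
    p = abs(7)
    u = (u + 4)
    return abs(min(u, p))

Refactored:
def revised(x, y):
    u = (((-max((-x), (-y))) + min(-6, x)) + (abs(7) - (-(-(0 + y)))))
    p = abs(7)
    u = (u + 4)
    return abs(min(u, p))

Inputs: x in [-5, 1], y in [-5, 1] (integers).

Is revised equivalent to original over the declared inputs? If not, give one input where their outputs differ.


Changes here: min/max/abs usage differs; the full 49-point sweep finds no disagreement.
verdict: equivalent


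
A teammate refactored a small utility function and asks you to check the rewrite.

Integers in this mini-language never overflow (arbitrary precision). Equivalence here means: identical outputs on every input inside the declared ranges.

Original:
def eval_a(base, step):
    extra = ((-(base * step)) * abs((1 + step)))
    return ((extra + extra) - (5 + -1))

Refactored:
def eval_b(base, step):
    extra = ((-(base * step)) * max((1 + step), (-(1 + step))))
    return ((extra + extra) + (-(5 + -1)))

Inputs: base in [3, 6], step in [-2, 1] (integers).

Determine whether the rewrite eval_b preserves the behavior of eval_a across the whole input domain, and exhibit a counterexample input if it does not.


Changes here: constant usage differs, plus min/max/abs usage differs, plus arithmetic usage differs; the full 16-point sweep finds no disagreement.
verdict: equivalent


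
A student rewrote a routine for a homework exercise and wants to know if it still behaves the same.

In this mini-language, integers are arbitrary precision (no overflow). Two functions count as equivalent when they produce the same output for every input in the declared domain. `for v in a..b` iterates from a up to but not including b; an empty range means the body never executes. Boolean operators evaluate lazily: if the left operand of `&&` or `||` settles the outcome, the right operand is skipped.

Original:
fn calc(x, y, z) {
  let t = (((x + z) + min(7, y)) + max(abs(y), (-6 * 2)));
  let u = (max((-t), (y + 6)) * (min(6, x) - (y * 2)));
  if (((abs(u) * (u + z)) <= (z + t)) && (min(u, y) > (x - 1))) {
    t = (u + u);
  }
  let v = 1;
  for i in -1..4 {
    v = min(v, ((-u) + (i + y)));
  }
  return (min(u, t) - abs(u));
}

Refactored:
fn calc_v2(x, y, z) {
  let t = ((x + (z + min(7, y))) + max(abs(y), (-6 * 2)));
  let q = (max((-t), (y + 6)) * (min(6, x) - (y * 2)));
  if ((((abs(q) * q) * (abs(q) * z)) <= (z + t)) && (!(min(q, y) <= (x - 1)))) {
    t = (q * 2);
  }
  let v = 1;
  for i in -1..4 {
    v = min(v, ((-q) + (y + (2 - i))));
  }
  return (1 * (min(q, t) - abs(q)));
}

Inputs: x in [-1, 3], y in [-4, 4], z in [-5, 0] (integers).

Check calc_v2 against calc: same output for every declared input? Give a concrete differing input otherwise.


Take x=-1, y=-1, z=-5.
calc: t=-6, then u=6, then (((abs(u) * (u + z)) <= (z + t)) && (min(u, y) > (x - 1))) is false, then v=1, then (i=-1), then v=-8, then (i=0), then v=-8, then (i=1), then v=-8, then (i=2), then v=-8, then (i=3), then v=-8, then returns -12
calc_v2: t=-6, then q=6, then ((((abs(q) * q) * (abs(q) * z)) <= (z + t)) && (!(min(q, y) <= (x - 1)))) is true, then t=12, then v=1, then (i=-1), then v=-4, then (i=0), then v=-5, then (i=1), then v=-6, then (i=2), then v=-7, then (i=3), then v=-8, then returns 0
-12 vs 0 — the two versions disagree here.
verdict: not equivalent; witness: x=-1, y=-1, z=-5


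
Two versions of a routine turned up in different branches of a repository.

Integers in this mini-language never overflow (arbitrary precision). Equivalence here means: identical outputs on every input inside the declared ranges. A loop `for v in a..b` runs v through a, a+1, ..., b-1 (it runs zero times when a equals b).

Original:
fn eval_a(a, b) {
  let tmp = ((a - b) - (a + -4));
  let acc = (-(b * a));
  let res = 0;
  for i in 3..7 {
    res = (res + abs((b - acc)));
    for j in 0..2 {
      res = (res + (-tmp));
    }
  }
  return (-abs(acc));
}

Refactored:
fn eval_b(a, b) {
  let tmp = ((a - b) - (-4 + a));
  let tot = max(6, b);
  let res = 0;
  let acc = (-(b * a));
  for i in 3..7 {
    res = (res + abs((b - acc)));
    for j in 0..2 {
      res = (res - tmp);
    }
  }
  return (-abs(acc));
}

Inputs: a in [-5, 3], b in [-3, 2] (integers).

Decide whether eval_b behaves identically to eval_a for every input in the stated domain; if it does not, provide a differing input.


Changes here: statement counts differ; also arithmetic usage differs; also local variable names differ; also constant usage differs; also min/max/abs usage differs; the full 54-point sweep finds no disagreement.
verdict: equivalent


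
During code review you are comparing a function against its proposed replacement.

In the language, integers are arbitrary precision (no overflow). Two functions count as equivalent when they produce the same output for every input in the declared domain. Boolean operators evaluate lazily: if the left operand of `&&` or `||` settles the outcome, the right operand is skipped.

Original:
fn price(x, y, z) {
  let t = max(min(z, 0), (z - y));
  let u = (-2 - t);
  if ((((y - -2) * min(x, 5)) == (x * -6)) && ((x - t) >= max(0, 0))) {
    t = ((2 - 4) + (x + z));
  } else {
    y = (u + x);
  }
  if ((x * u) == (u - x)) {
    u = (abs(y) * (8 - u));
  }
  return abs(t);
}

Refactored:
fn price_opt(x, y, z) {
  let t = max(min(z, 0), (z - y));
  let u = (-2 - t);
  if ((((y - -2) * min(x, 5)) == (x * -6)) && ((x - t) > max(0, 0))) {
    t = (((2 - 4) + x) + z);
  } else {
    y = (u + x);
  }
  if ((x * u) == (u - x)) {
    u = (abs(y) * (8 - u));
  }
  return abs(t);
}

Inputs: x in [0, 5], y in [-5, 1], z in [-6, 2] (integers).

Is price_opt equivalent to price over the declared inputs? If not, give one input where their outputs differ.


Consider the input x=0, y=-5, z=-5.
price: t becomes 0; next u becomes -2; next ((((y - -2) * min(x, 5)) == (x * -6)) && ((x - t) >= max(0, 0))) evaluates to true; next t becomes -7; next ((x * u) == (u - x)) evaluates to false; next final value 7
price_opt: t becomes 0; next u becomes -2; next ((((y - -2) * min(x, 5)) == (x * -6)) && ((x - t) > max(0, 0))) evaluates to false; next y becomes -2; next ((x * u) == (u - x)) evaluates to false; next final value 0
7 and 0 differ, so these are not the same function on this domain.
verdict: not equivalent; witness: x=0, y=-5, z=-5


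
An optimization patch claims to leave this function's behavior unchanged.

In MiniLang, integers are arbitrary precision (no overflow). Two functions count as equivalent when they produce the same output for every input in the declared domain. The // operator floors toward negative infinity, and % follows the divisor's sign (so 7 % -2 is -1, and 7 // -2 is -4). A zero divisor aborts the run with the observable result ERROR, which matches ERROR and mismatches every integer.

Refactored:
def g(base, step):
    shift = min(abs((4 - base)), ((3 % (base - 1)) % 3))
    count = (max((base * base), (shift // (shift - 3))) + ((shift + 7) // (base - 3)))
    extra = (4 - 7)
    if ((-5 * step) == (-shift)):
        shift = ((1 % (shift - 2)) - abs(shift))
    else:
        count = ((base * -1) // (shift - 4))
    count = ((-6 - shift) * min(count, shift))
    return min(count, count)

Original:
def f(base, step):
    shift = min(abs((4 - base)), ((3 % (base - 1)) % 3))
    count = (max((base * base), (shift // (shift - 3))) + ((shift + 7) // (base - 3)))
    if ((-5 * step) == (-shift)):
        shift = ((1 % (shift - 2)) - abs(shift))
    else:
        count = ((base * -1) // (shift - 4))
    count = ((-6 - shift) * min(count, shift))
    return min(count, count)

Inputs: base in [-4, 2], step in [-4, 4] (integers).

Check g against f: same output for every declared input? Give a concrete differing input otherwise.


The two are interchangeable: statement counts differ, and constant usage differs, and local variable names differ, and arithmetic usage differs, and every declared input agrees.
Spot check at base=-3, step=2 — f: shift becomes 2; next count becomes 7; next ((-5 * step) == (-shift)) evaluates to false; next count becomes -2; next count becomes 16; next final value 16. g: shift becomes 2; next count becomes 7; next extra becomes -3; next ((-5 * step) == (-shift)) evaluates to false; next count becomes -2; next count becomes 16; next final value 16. Both give 16.
Across all 63 domain points the two functions coincide.
verdict: equivalent


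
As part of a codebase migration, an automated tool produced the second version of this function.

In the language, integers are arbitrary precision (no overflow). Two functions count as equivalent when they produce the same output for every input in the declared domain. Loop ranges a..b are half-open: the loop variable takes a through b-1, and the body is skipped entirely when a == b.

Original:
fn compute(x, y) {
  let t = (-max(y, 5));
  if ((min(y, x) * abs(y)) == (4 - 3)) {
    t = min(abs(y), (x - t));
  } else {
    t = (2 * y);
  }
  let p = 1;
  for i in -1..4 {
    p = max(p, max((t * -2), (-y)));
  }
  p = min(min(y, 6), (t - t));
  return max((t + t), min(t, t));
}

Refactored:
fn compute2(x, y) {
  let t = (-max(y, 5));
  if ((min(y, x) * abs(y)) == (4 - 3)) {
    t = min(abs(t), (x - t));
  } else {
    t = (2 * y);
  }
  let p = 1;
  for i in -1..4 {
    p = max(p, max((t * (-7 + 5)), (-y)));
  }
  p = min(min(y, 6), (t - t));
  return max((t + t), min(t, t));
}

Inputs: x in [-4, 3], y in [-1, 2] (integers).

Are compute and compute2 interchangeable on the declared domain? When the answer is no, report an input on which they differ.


Run the pair on x=1, y=1.
compute: t = -5; ((min(y, x) * abs(y)) == (4 - 3)) -> true; t = 1; p = 1; [i=-1]; p = 1; [i=0]; p = 1; [i=1]; p = 1; [i=2]; p = 1; [i=3]; p = 1; p = 0; return 2
compute2: t = -5; ((min(y, x) * abs(y)) == (4 - 3)) -> true; t = 5; p = 1; [i=-1]; p = 1; [i=0]; p = 1; [i=1]; p = 1; [i=2]; p = 1; [i=3]; p = 1; p = 0; return 10
2 and 10 differ, so these are not the same function on this domain.
verdict: not equivalent; witness: x=1, y=1


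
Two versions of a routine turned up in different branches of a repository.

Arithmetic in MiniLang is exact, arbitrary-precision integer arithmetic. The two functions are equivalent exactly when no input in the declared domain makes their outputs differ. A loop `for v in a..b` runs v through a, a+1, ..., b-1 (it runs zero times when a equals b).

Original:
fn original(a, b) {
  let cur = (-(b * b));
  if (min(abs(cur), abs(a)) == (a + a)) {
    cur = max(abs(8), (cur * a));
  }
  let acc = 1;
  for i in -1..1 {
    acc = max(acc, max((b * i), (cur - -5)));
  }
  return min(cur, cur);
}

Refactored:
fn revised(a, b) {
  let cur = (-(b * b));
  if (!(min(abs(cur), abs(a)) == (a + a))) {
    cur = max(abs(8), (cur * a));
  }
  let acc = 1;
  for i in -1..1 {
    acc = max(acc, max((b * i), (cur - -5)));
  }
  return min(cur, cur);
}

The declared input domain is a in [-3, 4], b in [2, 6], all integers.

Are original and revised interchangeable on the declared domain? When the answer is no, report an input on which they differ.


Run the pair on a=-3, b=2.
original: cur = -4; (min(abs(cur), abs(a)) == (a + a)) -> false; acc = 1; [i=-1]; acc = 1; [i=0]; acc = 1; return -4
revised: cur = -4; (!(min(abs(cur), abs(a)) == (a + a))) -> true; cur = 12; acc = 1; [i=-1]; acc = 17; [i=0]; acc = 17; return 12
-4 and 12 differ, so these are not the same function on this domain.
verdict: not equivalent; witness: a=-3, b=2


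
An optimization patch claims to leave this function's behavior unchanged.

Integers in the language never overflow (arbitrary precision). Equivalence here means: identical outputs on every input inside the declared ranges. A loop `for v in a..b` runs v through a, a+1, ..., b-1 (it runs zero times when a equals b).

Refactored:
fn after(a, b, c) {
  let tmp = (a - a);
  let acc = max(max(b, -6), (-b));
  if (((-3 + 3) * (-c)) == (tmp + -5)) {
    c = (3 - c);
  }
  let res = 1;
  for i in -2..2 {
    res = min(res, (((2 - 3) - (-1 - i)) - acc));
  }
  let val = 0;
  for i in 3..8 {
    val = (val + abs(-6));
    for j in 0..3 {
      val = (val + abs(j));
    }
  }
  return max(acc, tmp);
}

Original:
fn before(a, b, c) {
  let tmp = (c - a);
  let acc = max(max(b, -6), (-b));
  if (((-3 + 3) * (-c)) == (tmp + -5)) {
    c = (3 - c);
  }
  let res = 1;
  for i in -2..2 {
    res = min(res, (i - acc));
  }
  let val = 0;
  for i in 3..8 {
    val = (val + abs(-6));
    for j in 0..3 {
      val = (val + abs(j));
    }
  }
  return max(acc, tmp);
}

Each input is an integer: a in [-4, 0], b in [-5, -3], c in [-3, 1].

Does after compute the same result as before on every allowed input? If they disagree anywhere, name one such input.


Run the pair on a=-4, b=-4, c=1.
before: tmp=5, then acc=4, then (((-3 + 3) * (-c)) == (tmp + -5)) is true, then c=2, then res=1, then (i=-2), then res=-6, then (i=-1), then res=-6, then (i=0), then res=-6, then (i=1), then res=-6, then val=0, then (i=3), then val=6, then (j=0), then val=6, then (j=1), then val=7, then (j=2), then val=9, then (i=4), then val=15, then (j=0), then val=15, then (j=1), then val=16, then (j=2), then val=18, then (i=5), then val=24, then (j=0), then val=24, then (j=1), then val=25, then (j=2), then val=27, then (i=6), then val=33, then (j=0), then val=33, then (j=1), then val=34, then (j=2), then val=36, then (i=7), then val=42, then (j=0), then val=42, then (j=1), then val=43, then (j=2), then val=45, then returns 5
after: tmp=0, then acc=4, then (((-3 + 3) * (-c)) == (tmp + -5)) is false, then res=1, then (i=-2), then res=-6, then (i=-1), then res=-6, then (i=0), then res=-6, then (i=1), then res=-6, then val=0, then (i=3), then val=6, then (j=0), then val=6, then (j=1), then val=7, then (j=2), then val=9, then (i=4), then val=15, then (j=0), then val=15, then (j=1), then val=16, then (j=2), then val=18, then (i=5), then val=24, then (j=0), then val=24, then (j=1), then val=25, then (j=2), then val=27, then (i=6), then val=33, then (j=0), then val=33, then (j=1), then val=34, then (j=2), then val=36, then (i=7), then val=42, then (j=0), then val=42, then (j=1), then val=43, then (j=2), then val=45, then returns 4
5 and 4 differ, so these are not the same function on this domain.
verdict: not equivalent; witness: a=-4, b=-4, c=1


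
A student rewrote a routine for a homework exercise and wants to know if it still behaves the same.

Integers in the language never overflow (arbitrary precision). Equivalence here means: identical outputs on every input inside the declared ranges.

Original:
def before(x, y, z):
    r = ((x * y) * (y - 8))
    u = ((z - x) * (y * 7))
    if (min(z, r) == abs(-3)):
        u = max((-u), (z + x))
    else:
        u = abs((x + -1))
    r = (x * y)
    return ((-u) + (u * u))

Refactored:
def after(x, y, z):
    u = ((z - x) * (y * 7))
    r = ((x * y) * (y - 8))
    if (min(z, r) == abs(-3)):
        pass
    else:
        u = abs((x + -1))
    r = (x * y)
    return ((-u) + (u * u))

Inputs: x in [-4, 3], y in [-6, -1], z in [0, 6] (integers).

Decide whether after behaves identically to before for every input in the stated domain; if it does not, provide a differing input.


The rewrite breaks on x=1, y=-6, z=3, where the results are 6972 and 7140.
before: r becomes 84; next u becomes -84; next (min(z, r) == abs(-3)) evaluates to true; next u becomes 84; next r becomes -6; next final value 6972
after: u becomes -84; next r becomes 84; next (min(z, r) == abs(-3)) evaluates to true; next r becomes -6; next final value 7140
verdict: not equivalent; witness: x=1, y=-6, z=3


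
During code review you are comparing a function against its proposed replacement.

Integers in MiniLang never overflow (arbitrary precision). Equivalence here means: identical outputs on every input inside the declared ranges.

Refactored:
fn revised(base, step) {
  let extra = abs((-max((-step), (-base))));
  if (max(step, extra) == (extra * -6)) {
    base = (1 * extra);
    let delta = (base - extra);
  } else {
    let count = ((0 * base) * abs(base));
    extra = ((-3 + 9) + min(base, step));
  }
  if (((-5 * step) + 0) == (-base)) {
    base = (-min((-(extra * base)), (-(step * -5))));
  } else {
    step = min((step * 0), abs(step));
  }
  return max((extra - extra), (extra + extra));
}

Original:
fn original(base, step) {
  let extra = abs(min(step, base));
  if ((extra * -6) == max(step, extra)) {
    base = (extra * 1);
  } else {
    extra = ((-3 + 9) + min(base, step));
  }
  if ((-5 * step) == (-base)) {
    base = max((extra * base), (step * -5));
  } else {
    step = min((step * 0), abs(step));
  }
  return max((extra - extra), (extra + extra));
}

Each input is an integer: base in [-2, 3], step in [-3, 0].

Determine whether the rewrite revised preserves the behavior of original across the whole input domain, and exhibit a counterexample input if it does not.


Reading the diff, among the changes: local variable names differ, plus min/max/abs usage differs, plus constant usage differs, plus statement counts differ, plus arithmetic usage differs.
One worked example (base=1, step=-3) — original: extra=3, then ((extra * -6) == max(step, extra)) is false, then extra=3, then ((-5 * step) == (-base)) is false, then step=0, then returns 6; revised: extra=3, then (max(step, extra) == (extra * -6)) is false, then count=0, then extra=3, then (((-5 * step) + 0) == (-base)) is false, then step=0, then returns 6; agreement on 6.
Across all 24 domain points the two functions coincide.
verdict: equivalent


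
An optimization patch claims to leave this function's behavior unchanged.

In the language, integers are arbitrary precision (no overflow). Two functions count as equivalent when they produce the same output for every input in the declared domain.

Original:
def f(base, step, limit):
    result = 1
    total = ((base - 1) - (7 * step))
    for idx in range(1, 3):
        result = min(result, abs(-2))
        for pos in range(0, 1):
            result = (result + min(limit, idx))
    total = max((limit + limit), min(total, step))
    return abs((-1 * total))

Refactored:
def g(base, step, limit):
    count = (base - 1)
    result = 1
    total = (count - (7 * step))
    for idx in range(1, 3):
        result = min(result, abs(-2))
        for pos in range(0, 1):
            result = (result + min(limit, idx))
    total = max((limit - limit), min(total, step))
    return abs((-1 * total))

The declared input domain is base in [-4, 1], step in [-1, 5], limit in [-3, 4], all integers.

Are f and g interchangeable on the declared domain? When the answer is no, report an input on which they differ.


Try base=-4, step=-1, limit=-3.
f: result=1, then total=2, then (idx=1), then result=1, then (pos=0), then result=-2, then (idx=2), then result=-2, then (pos=0), then result=-5, then total=-1, then returns 1
g: count=-5, then result=1, then total=2, then (idx=1), then result=1, then (pos=0), then result=-2, then (idx=2), then result=-2, then (pos=0), then result=-5, then total=0, then returns 0
1 against 0: the behavior changed.
verdict: not equivalent; witness: base=-4, step=-1, limit=-3


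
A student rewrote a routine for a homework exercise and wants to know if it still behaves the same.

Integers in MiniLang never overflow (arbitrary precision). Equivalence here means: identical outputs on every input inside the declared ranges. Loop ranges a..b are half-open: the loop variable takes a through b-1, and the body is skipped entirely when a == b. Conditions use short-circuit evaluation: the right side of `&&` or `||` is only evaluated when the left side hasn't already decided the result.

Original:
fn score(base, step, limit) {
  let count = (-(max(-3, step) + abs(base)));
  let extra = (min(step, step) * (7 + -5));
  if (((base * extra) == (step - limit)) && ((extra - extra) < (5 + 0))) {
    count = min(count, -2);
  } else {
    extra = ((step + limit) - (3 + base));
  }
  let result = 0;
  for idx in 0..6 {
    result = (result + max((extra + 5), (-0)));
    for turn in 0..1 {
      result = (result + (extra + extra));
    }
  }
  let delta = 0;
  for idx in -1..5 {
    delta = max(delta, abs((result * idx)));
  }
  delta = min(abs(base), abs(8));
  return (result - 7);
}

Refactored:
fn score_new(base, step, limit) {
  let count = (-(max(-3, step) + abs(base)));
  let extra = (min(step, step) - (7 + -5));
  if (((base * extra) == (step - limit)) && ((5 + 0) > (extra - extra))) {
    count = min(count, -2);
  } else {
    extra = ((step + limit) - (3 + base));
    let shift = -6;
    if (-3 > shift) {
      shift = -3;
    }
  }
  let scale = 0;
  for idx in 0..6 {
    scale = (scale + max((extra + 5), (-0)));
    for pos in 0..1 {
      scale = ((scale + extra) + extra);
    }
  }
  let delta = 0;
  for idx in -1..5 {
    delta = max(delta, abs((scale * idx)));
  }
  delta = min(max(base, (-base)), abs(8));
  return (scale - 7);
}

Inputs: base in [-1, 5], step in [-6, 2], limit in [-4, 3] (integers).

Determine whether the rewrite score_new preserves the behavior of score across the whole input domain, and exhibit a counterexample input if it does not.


Take base=-1, step=-1, limit=-4.
score: count = 0; extra = -2; (((base * extra) == (step - limit)) && ((extra - extra) < (5 + 0))) -> false; extra = -7; result = 0; [idx=0]; result = 0; [turn=0]; result = -14; [idx=1]; result = -14; [turn=0]; result = -28; [idx=2]; result = -28; [turn=0]; result = -42; [idx=3]; result = -42; [turn=0]; result = -56; [idx=4]; result = -56; [turn=0]; result = -70; [idx=5]; result = -70; [turn=0]; result = -84; delta = 0; [idx=-1]; delta = 84; [idx=0]; delta = 84; [idx=1]; delta = 84; [idx=2]; delta = 168; [idx=3]; delta = 252; [idx=4]; delta = 336; delta = 1; return -91
score_new: count = 0; extra = -3; (((base * extra) == (step - limit)) && ((5 + 0) > (extra - extra))) -> true; count = -2; scale = 0; [idx=0]; scale = 2; [pos=0]; scale = -4; [idx=1]; scale = -2; [pos=0]; scale = -8; [idx=2]; scale = -6; [pos=0]; scale = -12; [idx=3]; scale = -10; [pos=0]; scale = -16; [idx=4]; scale = -14; [pos=0]; scale = -20; [idx=5]; scale = -18; [pos=0]; scale = -24; delta = 0; [idx=-1]; delta = 24; [idx=0]; delta = 24; [idx=1]; delta = 24; [idx=2]; delta = 48; [idx=3]; delta = 72; [idx=4]; delta = 96; delta = 1; return -31
-91 against -31: the behavior changed.
verdict: not equivalent; witness: base=-1, step=-1, limit=-4
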